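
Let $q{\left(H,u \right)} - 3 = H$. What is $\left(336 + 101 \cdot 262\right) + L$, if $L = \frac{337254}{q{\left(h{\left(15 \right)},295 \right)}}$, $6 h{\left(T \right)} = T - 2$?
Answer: $\frac{2854262}{31} \approx 92073.0$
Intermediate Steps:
$h{\left(T \right)} = - \frac{1}{3} + \frac{T}{6}$ ($h{\left(T \right)} = \frac{T - 2}{6} = \frac{-2 + T}{6} = - \frac{1}{3} + \frac{T}{6}$)
$q{\left(H,u \right)} = 3 + H$
$L = \frac{2023524}{31}$ ($L = \frac{337254}{3 + \left(- \frac{1}{3} + \frac{1}{6} \cdot 15\right)} = \frac{337254}{3 + \left(- \frac{1}{3} + \frac{5}{2}\right)} = \frac{337254}{3 + \frac{13}{6}} = \frac{337254}{\frac{31}{6}} = 337254 \cdot \frac{6}{31} = \frac{2023524}{31} \approx 65275.0$)
$\left(336 + 101 \cdot 262\right) + L = \left(336 + 101 \cdot 262\right) + \frac{2023524}{31} = \left(336 + 26462\right) + \frac{2023524}{31} = 26798 + \frac{2023524}{31} = \frac{2854262}{31}$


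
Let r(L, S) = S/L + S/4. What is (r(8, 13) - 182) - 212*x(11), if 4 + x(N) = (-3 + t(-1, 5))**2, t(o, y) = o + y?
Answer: 3671/8 ≈ 458.88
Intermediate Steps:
r(L, S) = S/4 + S/L (r(L, S) = S/L + S*(1/4) = S/L + S/4 = S/4 + S/L)
x(N) = -3 (x(N) = -4 + (-3 + (-1 + 5))**2 = -4 + (-3 + 4)**2 = -4 + 1**2 = -4 + 1 = -3)
(r(8, 13) - 182) - 212*x(11) = (((1/4)*13 + 13/8) - 182) - 212*(-3) = ((13/4 + 13*(1/8)) - 182) + 636 = ((13/4 + 13/8) - 182) + 636 = (39/8 - 182) + 636 = -1417/8 + 636 = 3671/8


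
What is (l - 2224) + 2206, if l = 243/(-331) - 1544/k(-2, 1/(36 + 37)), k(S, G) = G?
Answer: -37313873/331 ≈ -1.1273e+5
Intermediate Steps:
l = -37307915/331 (l = 243/(-331) - 1544/(1/(36 + 37)) = 243*(-1/331) - 1544/(1/73) = -243/331 - 1544/1/73 = -243/331 - 1544*73 = -243/331 - 112712 = -37307915/331 ≈ -1.1271e+5)
(l - 2224) + 2206 = (-37307915/331 - 2224) + 2206 = -38044059/331 + 2206 = -37313873/331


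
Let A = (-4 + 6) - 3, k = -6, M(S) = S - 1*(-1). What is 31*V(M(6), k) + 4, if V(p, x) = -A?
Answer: 35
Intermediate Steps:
M(S) = 1 + S (M(S) = S + 1 = 1 + S)
A = -1 (A = 2 - 3 = -1)
V(p, x) = 1 (V(p, x) = -1*(-1) = 1)
31*V(M(6), k) + 4 = 31*1 + 4 = 31 + 4 = 35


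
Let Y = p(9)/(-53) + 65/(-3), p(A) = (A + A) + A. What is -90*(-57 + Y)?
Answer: 377670/53 ≈ 7125.9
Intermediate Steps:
p(A) = 3*A (p(A) = 2*A + A = 3*A)
Y = -3526/159 (Y = (3*9)/(-53) + 65/(-3) = 27*(-1/53) + 65*(-⅓) = -27/53 - 65/3 = -3526/159 ≈ -22.176)
-90*(-57 + Y) = -90*(-57 - 3526/159) = -90*(-12589/159) = 377670/53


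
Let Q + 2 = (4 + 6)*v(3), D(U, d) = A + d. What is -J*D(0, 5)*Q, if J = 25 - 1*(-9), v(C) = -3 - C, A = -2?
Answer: 6324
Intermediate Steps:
J = 34 (J = 25 + 9 = 34)
D(U, d) = -2 + d
Q = -62 (Q = -2 + (4 + 6)*(-3 - 1*3) = -2 + 10*(-3 - 3) = -2 + 10*(-6) = -2 - 60 = -62)
-J*D(0, 5)*Q = -34*(-2 + 5)*(-62) = -34*3*(-62) = -102*(-62) = -1*(-6324) = 6324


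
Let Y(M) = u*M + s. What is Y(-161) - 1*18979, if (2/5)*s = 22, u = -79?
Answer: -6205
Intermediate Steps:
s = 55 (s = (5/2)*22 = 55)
Y(M) = 55 - 79*M (Y(M) = -79*M + 55 = 55 - 79*M)
Y(-161) - 1*18979 = (55 - 79*(-161)) - 1*18979 = (55 + 12719) - 18979 = 12774 - 18979 = -6205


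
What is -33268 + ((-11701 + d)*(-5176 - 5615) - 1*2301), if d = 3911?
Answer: 84026321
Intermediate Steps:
-33268 + ((-11701 + d)*(-5176 - 5615) - 1*2301) = -33268 + ((-11701 + 3911)*(-5176 - 5615) - 1*2301) = -33268 + (-7790*(-10791) - 2301) = -33268 + (84061890 - 2301) = -33268 + 84059589 = 84026321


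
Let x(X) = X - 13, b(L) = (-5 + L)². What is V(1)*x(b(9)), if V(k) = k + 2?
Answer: 9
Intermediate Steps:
x(X) = -13 + X
V(k) = 2 + k
V(1)*x(b(9)) = (2 + 1)*(-13 + (-5 + 9)²) = 3*(-13 + 4²) = 3*(-13 + 16) = 3*3 = 9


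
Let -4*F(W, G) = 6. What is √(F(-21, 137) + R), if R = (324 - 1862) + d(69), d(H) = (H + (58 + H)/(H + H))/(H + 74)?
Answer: I*√149834558874/9867 ≈ 39.23*I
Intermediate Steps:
d(H) = (H + (58 + H)/(2*H))/(74 + H) (d(H) = (H + (58 + H)/((2*H)))/(74 + H) = (H + (58 + H)*(1/(2*H)))/(74 + H) = (H + (58 + H)/(2*H))/(74 + H))
F(W, G) = -3/2 (F(W, G) = -¼*6 = -3/2)
R = -30341243/19734 (R = (324 - 1862) + (29 + 69² + (½)*69)/(69*(74 + 69)) = -1538 + (1/69)*(29 + 4761 + 69/2)/143 = -1538 + (1/69)*(1/143)*(9649/2) = -1538 + 9649/19734 = -30341243/19734 ≈ -1537.5)
√(F(-21, 137) + R) = √(-3/2 - 30341243/19734) = √(-15185422/9867) = I*√149834558874/9867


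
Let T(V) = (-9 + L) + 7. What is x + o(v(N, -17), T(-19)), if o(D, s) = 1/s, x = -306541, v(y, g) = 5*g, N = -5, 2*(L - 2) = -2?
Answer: -306542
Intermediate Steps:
L = 1 (L = 2 + (½)*(-2) = 2 - 1 = 1)
T(V) = -1 (T(V) = (-9 + 1) + 7 = -8 + 7 = -1)
x + o(v(N, -17), T(-19)) = -306541 + 1/(-1) = -306541 - 1 = -306542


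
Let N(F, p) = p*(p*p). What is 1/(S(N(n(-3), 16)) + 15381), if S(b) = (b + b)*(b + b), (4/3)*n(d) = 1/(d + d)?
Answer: 1/67124245 ≈ 1.4898e-8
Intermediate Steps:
n(d) = 3/(8*d) (n(d) = 3/(4*(d + d)) = 3/(4*((2*d))) = 3*(1/(2*d))/4 = 3/(8*d))
N(F, p) = p³ (N(F, p) = p*p² = p³)
S(b) = 4*b² (S(b) = (2*b)*(2*b) = 4*b²)
1/(S(N(n(-3), 16)) + 15381) = 1/(4*(16³)² + 15381) = 1/(4*4096² + 15381) = 1/(4*16777216 + 15381) = 1/(67108864 + 15381) = 1/67124245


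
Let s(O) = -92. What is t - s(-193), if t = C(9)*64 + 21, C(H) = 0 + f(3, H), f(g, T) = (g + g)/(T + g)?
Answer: 145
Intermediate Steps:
f(g, T) = 2*g/(T + g) (f(g, T) = (2*g)/(T + g) = 2*g/(T + g))
C(H) = 6/(3 + H) (C(H) = 0 + 2*3/(H + 3) = 0 + 2*3/(3 + H) = 0 + 6/(3 + H) = 6/(3 + H))
t = 53 (t = (6/(3 + 9))*64 + 21 = (6/12)*64 + 21 = (6*(1/12))*64 + 21 = (½)*64 + 21 = 32 + 21 = 53)
t - s(-193) = 53 - 1*(-92) = 53 + 92 = 145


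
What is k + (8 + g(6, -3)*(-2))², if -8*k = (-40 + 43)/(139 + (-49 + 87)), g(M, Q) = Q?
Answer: 92511/472 ≈ 196.00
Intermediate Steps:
k = -1/472 (k = -(-40 + 43)/(8*(139 + (-49 + 87))) = -3/(8*(139 + 38)) = -3/(8*177) = -⅛*1/59 = -1/472 ≈ -0.0021186)
k + (8 + g(6, -3)*(-2))² = -1/472 + (8 - 3*(-2))² = -1/472 + (8 + 6)² = -1/472 + 14² = -1/472 + 196 = 92511/472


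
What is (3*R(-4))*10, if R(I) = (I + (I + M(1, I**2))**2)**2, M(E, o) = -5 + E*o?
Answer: 60750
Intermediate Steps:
R(I) = (I + (-5 + I + I**2)**2)**2 (R(I) = (I + (I + (-5 + 1*I**2))**2)**2 = (I + (I + (-5 + I**2))**2)**2 = (I + (-5 + I + I**2)**2)**2)
(3*R(-4))*10 = (3*(-4 + (-5 - 4 + (-4)**2)**2)**2)*10 = (3*(-4 + (-5 - 4 + 16)**2)**2)*10 = (3*(-4 + 7**2)**2)*10 = (3*(-4 + 49)**2)*10 = (3*45**2)*10 = (3*2025)*10 = 6075*10 = 60750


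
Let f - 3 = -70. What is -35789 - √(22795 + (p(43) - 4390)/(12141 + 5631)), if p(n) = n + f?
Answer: -35789 - √1799896292418/8886 ≈ -35940.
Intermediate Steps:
f = -67 (f = 3 - 70 = -67)
p(n) = -67 + n (p(n) = n - 67 = -67 + n)
-35789 - √(22795 + (p(43) - 4390)/(12141 + 5631)) = -35789 - √(22795 + ((-67 + 43) - 4390)/(12141 + 5631)) = -35789 - √(22795 + (-24 - 4390)/17772) = -35789 - √(22795 - 4414*1/17772) = -35789 - √(22795 - 2207/8886) = -35789 - √(202554163/8886) = -35789 - √1799896292418/8886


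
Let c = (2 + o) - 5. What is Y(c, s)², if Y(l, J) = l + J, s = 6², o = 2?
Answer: 1225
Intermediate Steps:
s = 36
c = -1 (c = (2 + 2) - 5 = 4 - 5 = -1)
Y(l, J) = J + l
Y(c, s)² = (36 - 1)² = 35² = 1225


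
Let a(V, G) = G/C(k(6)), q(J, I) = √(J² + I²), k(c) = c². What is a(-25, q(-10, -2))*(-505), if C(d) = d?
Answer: -505*√26/18 ≈ -143.06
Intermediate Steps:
q(J, I) = √(I² + J²)
a(V, G) = G/36 (a(V, G) = G/(6²) = G/36)
a(-25, q(-10, -2))*(-505) = (√((-2)² + (-10)²)/36)*(-505) = (√(4 + 100)/36)*(-505) = (√104/36)*(-505) = ((2*√26)/36)*(-505) = (√26/18)*(-505) = -505*√26/18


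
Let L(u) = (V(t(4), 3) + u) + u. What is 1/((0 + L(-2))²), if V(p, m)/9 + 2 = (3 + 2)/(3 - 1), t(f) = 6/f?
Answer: 4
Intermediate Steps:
V(p, m) = 9/2 (V(p, m) = -18 + 9*((3 + 2)/(3 - 1)) = -18 + 9*(5/2) = -18 + 45/2 = 9/2)
L(u) = 9/2 + 2*u (L(u) = (9/2 + u) + u = 9/2 + 2*u)
1/((0 + L(-2))²) = 1/((0 + (9/2 + 2*(-2)))²) = 1/((0 + (9/2 - 4))²) = 1/((0 + ½)²) = 1/((½)²) = 1/(¼) = 4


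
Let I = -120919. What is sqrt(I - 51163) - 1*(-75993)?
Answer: 75993 + I*sqrt(172082) ≈ 75993.0 + 414.83*I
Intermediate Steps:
sqrt(I - 51163) - 1*(-75993) = sqrt(-120919 - 51163) - 1*(-75993) = sqrt(-172082) + 75993 = I*sqrt(172082) + 75993 = 75993 + I*sqrt(172082)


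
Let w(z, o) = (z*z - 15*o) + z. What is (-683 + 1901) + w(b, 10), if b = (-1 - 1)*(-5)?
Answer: 1178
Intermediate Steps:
b = 10 (b = -2*(-5) = 10)
w(z, o) = z + z² - 15*o (w(z, o) = (z² - 15*o) + z = z + z² - 15*o)
(-683 + 1901) + w(b, 10) = (-683 + 1901) + (10 + 10² - 15*10) = 1218 + (10 + 100 - 150) = 1218 - 40 = 1178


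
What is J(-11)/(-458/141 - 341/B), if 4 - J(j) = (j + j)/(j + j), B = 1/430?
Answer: -423/20675288 ≈ -2.0459e-5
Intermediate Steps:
B = 1/430 ≈ 0.0023256
J(j) = 3 (J(j) = 4 - (j + j)/(j + j) = 4 - 2*j/(2*j) = 4 - 2*j*1/(2*j) = 4 - 1*1 = 4 - 1 = 3)
J(-11)/(-458/141 - 341/B) = 3/(-458/141 - 341/1/430) = 3/(-458*1/141 - 341*430) = 3/(-458/141 - 146630) = 3/(-20675288/141) = 3*(-141/20675288) = -423/20675288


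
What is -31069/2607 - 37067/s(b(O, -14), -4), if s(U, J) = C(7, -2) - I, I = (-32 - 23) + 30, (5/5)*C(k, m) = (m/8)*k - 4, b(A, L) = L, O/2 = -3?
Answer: -35356999/18249 ≈ -1937.5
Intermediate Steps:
O = -6 (O = 2*(-3) = -6)
C(k, m) = -4 + k*m/8 (C(k, m) = (m/8)*k - 4 = k*m/8 - 4 = -4 + k*m/8)
I = -25 (I = -55 + 30 = -25)
s(U, J) = 77/4 (s(U, J) = (-4 + (⅛)*7*(-2)) - 1*(-25) = (-4 - 7/4) + 25 = -23/4 + 25 = 77/4)
-31069/2607 - 37067/s(b(O, -14), -4) = -31069/2607 - 37067/77/4 = -31069*1/2607 - 37067*4/77 = -31069/2607 - 148268/77 = -35356999/18249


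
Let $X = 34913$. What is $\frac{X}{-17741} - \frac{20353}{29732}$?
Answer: $- \frac{1399115889}{527475412} \approx -2.6525$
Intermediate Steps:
$\frac{X}{-17741} - \frac{20353}{29732} = \frac{34913}{-17741} - \frac{20353}{29732} = 34913 \left(- \frac{1}{17741}\right) - \frac{20353}{29732} = - \frac{34913}{17741} - \frac{20353}{29732} = - \frac{1399115889}{527475412}$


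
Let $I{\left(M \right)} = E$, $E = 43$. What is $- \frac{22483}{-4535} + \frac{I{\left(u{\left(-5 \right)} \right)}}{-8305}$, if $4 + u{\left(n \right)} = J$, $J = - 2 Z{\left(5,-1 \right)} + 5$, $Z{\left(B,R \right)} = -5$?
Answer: $\frac{37305262}{7532635} \approx 4.9525$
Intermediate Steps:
$J = 15$ ($J = \left(-2\right) \left(-5\right) + 5 = 10 + 5 = 15$)
$u{\left(n \right)} = 11$ ($u{\left(n \right)} = -4 + 15 = 11$)
$I{\left(M \right)} = 43$
$- \frac{22483}{-4535} + \frac{I{\left(u{\left(-5 \right)} \right)}}{-8305} = - \frac{22483}{-4535} + \frac{43}{-8305} = \left(-22483\right) \left(- \frac{1}{4535}\right) + 43 \left(- \frac{1}{8305}\right) = \frac{22483}{4535} - \frac{43}{8305} = \frac{37305262}{7532635}$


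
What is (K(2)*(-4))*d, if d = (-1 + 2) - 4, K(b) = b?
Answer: 24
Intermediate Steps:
d = -3 (d = 1 - 4 = -3)
(K(2)*(-4))*d = (2*(-4))*(-3) = -8*(-3) = 24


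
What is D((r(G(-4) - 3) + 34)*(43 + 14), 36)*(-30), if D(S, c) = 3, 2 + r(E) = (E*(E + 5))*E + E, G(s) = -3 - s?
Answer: -90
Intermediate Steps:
r(E) = -2 + E + E²*(5 + E) (r(E) = -2 + ((E*(E + 5))*E + E) = -2 + ((E*(5 + E))*E + E) = -2 + (E²*(5 + E) + E) = -2 + (E + E²*(5 + E)) = -2 + E + E²*(5 + E))
D((r(G(-4) - 3) + 34)*(43 + 14), 36)*(-30) = 3*(-30) = -90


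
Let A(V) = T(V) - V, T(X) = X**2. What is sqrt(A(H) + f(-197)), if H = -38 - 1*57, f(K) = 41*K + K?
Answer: 3*sqrt(94) ≈ 29.086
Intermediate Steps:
f(K) = 42*K
H = -95 (H = -38 - 57 = -95)
A(V) = V**2 - V
sqrt(A(H) + f(-197)) = sqrt(-95*(-1 - 95) + 42*(-197)) = sqrt(-95*(-96) - 8274) = sqrt(9120 - 8274) = sqrt(846) = 3*sqrt(94)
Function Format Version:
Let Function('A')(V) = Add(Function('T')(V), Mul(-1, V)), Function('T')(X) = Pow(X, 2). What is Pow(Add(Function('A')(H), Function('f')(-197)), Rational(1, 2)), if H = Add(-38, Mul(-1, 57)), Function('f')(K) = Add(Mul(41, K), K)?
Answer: Mul(3, Pow(94, Rational(1, 2))) ≈ 29.086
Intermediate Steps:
Function('f')(K) = Mul(42, K)
H = -95 (H = Add(-38, -57) = -95)
Function('A')(V) = Add(Pow(V, 2), Mul(-1, V))
Pow(Add(Function('A')(H), Function('f')(-197)), Rational(1, 2)) = Pow(Add(Mul(-95, Add(-1, -95)), Mul(42, -197)), Rational(1, 2)) = Pow(Add(Mul(-95, -96), -8274), Rational(1, 2)) = Pow(Add(9120, -8274), Rational(1, 2)) = Pow(846, Rational(1, 2)) = Mul(3, Pow(94, Rational(1, 2)))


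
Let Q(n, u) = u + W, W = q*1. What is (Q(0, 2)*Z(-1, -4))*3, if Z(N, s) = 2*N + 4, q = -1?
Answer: 6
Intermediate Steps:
W = -1 (W = -1*1 = -1)
Z(N, s) = 4 + 2*N
Q(n, u) = -1 + u (Q(n, u) = u - 1 = -1 + u)
(Q(0, 2)*Z(-1, -4))*3 = ((-1 + 2)*(4 + 2*(-1)))*3 = (1*(4 - 2))*3 = (1*2)*3 = 2*3 = 6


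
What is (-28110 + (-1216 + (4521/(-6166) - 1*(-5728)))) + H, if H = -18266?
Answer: -258137945/6166 ≈ -41865.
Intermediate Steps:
(-28110 + (-1216 + (4521/(-6166) - 1*(-5728)))) + H = (-28110 + (-1216 + (4521/(-6166) - 1*(-5728)))) - 18266 = (-28110 + (-1216 + (4521*(-1/6166) + 5728))) - 18266 = (-28110 + (-1216 + (-4521/6166 + 5728))) - 18266 = (-28110 + (-1216 + 35314327/6166)) - 18266 = (-28110 + 27816471/6166) - 18266 = -145509789/6166 - 18266 = -258137945/6166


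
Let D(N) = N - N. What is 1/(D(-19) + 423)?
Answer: 1/423 ≈ 0.0023641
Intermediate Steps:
D(N) = 0
1/(D(-19) + 423) = 1/(0 + 423) = 1/423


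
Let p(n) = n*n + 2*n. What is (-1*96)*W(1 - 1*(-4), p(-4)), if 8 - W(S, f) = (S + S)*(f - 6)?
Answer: 1152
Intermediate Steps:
p(n) = n² + 2*n
W(S, f) = 8 - 2*S*(-6 + f) (W(S, f) = 8 - (S + S)*(f - 6) = 8 - 2*S*(-6 + f))
(-1*96)*W(1 - 1*(-4), p(-4)) = (-1*96)*(8 + 12*(1 - 1*(-4)) - 2*(1 - 1*(-4))*(-4*(2 - 4))) = -96*(8 + 12*(1 + 4) - 2*(1 + 4)*(-4*(-2))) = -96*(8 + 12*5 - 2*5*8) = -96*(8 + 60 - 80) = -96*(-12) = 1152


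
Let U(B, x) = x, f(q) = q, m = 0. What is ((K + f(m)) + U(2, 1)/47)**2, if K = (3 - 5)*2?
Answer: 34969/2209 ≈ 15.830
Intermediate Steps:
K = -4 (K = -2*2 = -4)
((K + f(m)) + U(2, 1)/47)**2 = ((-4 + 0) + 1/47)**2 = (-4 + 1*(1/47))**2 = (-4 + 1/47)**2 = (-187/47)**2 = 34969/2209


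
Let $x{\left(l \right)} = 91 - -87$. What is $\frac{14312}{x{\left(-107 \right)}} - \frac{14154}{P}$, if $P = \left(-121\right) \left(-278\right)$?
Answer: $\frac{119726911}{1496891} \approx 79.984$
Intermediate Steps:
$x{\left(l \right)} = 178$ ($x{\left(l \right)} = 91 + 87 = 178$)
$P = 33638$
$\frac{14312}{x{\left(-107 \right)}} - \frac{14154}{P} = \frac{14312}{178} - \frac{14154}{33638} = 14312 \cdot \frac{1}{178} - \frac{7077}{16819} = \frac{7156}{89} - \frac{7077}{16819} = \frac{119726911}{1496891}$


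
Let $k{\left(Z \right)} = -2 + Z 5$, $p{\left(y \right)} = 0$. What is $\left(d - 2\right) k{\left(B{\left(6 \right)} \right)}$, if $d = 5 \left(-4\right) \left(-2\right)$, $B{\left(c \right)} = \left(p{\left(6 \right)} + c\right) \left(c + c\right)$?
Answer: $13604$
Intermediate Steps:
$B{\left(c \right)} = 2 c^{2}$ ($B{\left(c \right)} = \left(0 + c\right) \left(c + c\right) = c 2 c = 2 c^{2}$)
$k{\left(Z \right)} = -2 + 5 Z$
$d = 40$ ($d = \left(-20\right) \left(-2\right) = 40$)
$\left(d - 2\right) k{\left(B{\left(6 \right)} \right)} = \left(40 - 2\right) \left(-2 + 5 \cdot 2 \cdot 6^{2}\right) = 38 \left(-2 + 5 \cdot 2 \cdot 36\right) = 38 \left(-2 + 5 \cdot 72\right) = 38 \left(-2 + 360\right) = 38 \cdot 358 = 13604$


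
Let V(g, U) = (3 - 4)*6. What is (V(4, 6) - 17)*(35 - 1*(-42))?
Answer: -1771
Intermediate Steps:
V(g, U) = -6 (V(g, U) = -1*6 = -6)
(V(4, 6) - 17)*(35 - 1*(-42)) = (-6 - 17)*(35 - 1*(-42)) = -23*(35 + 42) = -23*77 = -1771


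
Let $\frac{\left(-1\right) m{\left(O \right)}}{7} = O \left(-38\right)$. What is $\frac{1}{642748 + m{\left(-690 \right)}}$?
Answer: $\frac{1}{459208} \approx 2.1777 \cdot 10^{-6}$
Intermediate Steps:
$m{\left(O \right)} = 266 O$ ($m{\left(O \right)} = - 7 O \left(-38\right) = - 7 \left(- 38 O\right) = 266 O$)
$\frac{1}{642748 + m{\left(-690 \right)}} = \frac{1}{642748 + 266 \left(-690\right)} = \frac{1}{642748 - 183540} = \frac{1}{459208}$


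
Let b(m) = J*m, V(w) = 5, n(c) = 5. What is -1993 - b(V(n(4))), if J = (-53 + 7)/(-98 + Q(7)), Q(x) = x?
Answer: -181593/91 ≈ -1995.5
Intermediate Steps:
J = 46/91 (J = (-53 + 7)/(-98 + 7) = -46/(-91) = -46*(-1/91) = 46/91 ≈ 0.50549)
b(m) = 46*m/91
-1993 - b(V(n(4))) = -1993 - 46*5/91 = -1993 - 1*230/91 = -1993 - 230/91 = -181593/91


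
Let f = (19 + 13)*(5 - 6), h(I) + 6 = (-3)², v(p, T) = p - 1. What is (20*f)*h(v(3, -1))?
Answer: -1920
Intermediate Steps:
v(p, T) = -1 + p
h(I) = 3 (h(I) = -6 + (-3)² = -6 + 9 = 3)
f = -32 (f = 32*(-1) = -32)
(20*f)*h(v(3, -1)) = (20*(-32))*3 = -640*3 = -1920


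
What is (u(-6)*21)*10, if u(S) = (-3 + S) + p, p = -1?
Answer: -2100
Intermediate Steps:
u(S) = -4 + S (u(S) = (-3 + S) - 1 = -4 + S)
(u(-6)*21)*10 = ((-4 - 6)*21)*10 = -10*21*10 = -210*10 = -2100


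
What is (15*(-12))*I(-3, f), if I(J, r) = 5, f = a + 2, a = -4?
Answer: -900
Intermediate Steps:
f = -2 (f = -4 + 2 = -2)
(15*(-12))*I(-3, f) = (15*(-12))*5 = -180*5 = -900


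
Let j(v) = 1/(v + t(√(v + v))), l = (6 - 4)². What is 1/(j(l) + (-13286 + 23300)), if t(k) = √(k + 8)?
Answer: 1/(10014 + 1/(4 + √(8 + 2*√2))) ≈ 9.9859e-5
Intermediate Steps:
l = 4 (l = 2² = 4)
t(k) = √(8 + k)
j(v) = 1/(v + √(8 + √2*√v)) (j(v) = 1/(v + √(8 + √(v + v))) = 1/(v + √(8 + √(2*v))) = 1/(v + √(8 + √2*√v)))
1/(j(l) + (-13286 + 23300)) = 1/(1/(4 + √(8 + √2*√4)) + (-13286 + 23300)) = 1/(1/(4 + √(8 + √2*2)) + 10014) = 1/(1/(4 + √(8 + 2*√2)) + 10014) = 1/(10014 + 1/(4 + √(8 + 2*√2)))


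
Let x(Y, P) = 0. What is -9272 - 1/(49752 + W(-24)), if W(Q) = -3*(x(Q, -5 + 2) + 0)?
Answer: -461300545/49752 ≈ -9272.0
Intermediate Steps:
W(Q) = 0 (W(Q) = -3*(0 + 0) = -3*0 = 0)
-9272 - 1/(49752 + W(-24)) = -9272 - 1/(49752 + 0) = -9272 - 1/49752 = -461300545/49752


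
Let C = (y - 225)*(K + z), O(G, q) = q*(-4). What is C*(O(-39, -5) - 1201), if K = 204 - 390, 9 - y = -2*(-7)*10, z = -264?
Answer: -189196200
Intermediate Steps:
O(G, q) = -4*q
y = -131 (y = 9 - (-2*(-7))*10 = 9 - 14*10 = 9 - 1*140 = 9 - 140 = -131)
K = -186
C = 160200 (C = (-131 - 225)*(-186 - 264) = -356*(-450) = 160200)
C*(O(-39, -5) - 1201) = 160200*(-4*(-5) - 1201) = 160200*(20 - 1201) = 160200*(-1181) = -189196200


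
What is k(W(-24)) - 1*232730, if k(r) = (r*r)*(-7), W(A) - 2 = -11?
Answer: -233297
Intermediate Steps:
W(A) = -9 (W(A) = 2 - 11 = -9)
k(r) = -7*r**2 (k(r) = r**2*(-7) = -7*r**2)
k(W(-24)) - 1*232730 = -7*(-9)**2 - 1*232730 = -7*81 - 232730 = -567 - 232730 = -233297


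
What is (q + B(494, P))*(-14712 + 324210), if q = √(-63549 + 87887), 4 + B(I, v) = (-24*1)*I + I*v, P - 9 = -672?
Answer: -105038050236 + 309498*√24338 ≈ -1.0499e+11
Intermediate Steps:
P = -663 (P = 9 - 672 = -663)
B(I, v) = -4 - 24*I + I*v (B(I, v) = -4 + ((-24*1)*I + I*v) = -4 + (-24*I + I*v) = -4 - 24*I + I*v)
q = √24338 ≈ 156.01
(q + B(494, P))*(-14712 + 324210) = (√24338 + (-4 - 24*494 + 494*(-663)))*(-14712 + 324210) = (√24338 + (-4 - 11856 - 327522))*309498 = (√24338 - 339382)*309498 = (-339382 + √24338)*309498 = -105038050236 + 309498*√24338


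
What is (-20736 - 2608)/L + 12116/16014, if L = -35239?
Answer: 400393270/282158673 ≈ 1.4190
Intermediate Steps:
(-20736 - 2608)/L + 12116/16014 = (-20736 - 2608)/(-35239) + 12116/16014 = -23344*(-1/35239) + 12116*(1/16014) = 23344/35239 + 6058/8007 = 400393270/282158673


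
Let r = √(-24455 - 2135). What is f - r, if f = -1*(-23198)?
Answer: 23198 - I*√26590 ≈ 23198.0 - 163.06*I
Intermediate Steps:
r = I*√26590 (r = √(-26590) = I*√26590 ≈ 163.06*I)
f = 23198
f - r = 23198 - I*√26590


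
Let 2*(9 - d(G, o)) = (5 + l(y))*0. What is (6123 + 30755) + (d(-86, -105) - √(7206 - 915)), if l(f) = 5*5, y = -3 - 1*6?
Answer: 36887 - 3*√699 ≈ 36808.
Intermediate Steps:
y = -9 (y = -3 - 6 = -9)
l(f) = 25
d(G, o) = 9 (d(G, o) = 9 - (5 + 25)*0/2 = 9 - 15*0 = 9 - ½*0 = 9 + 0 = 9)
(6123 + 30755) + (d(-86, -105) - √(7206 - 915)) = (6123 + 30755) + (9 - √(7206 - 915)) = 36878 + (9 - √6291) = 36878 + (9 - 3*√699) = 36887 - 3*√699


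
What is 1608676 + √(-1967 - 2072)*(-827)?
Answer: 1608676 - 827*I*√4039 ≈ 1.6087e+6 - 52558.0*I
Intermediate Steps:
1608676 + √(-1967 - 2072)*(-827) = 1608676 + √(-4039)*(-827) = 1608676 + (I*√4039)*(-827) = 1608676 - 827*I*√4039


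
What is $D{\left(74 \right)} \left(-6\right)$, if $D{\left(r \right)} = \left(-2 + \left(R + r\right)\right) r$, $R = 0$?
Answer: $-31968$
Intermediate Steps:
$D{\left(r \right)} = r \left(-2 + r\right)$ ($D{\left(r \right)} = \left(-2 + \left(0 + r\right)\right) r = \left(-2 + r\right) r = r \left(-2 + r\right)$)
$D{\left(74 \right)} \left(-6\right) = 74 \left(-2 + 74\right) \left(-6\right) = 74 \cdot 72 \left(-6\right) = 5328 \left(-6\right) = -31968$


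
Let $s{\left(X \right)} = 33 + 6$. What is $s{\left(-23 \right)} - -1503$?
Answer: $1542$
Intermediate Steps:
$s{\left(X \right)} = 39$
$s{\left(-23 \right)} - -1503 = 39 - -1503 = 39 + 1503 = 1542$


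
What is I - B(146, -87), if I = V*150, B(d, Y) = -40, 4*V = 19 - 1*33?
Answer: -485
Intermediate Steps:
V = -7/2 (V = (19 - 1*33)/4 = (19 - 33)/4 = (¼)*(-14) = -7/2 ≈ -3.5000)
I = -525 (I = -7/2*150 = -525)
I - B(146, -87) = -525 - 1*(-40) = -525 + 40 = -485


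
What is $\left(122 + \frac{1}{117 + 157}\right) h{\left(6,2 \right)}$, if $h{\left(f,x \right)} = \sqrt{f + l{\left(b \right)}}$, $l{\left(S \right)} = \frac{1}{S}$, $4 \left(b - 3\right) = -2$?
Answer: $\frac{66858 \sqrt{10}}{685} \approx 308.65$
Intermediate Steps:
$b = \frac{5}{2}$ ($b = 3 + \frac{1}{4} \left(-2\right) = 3 - \frac{1}{2} = \frac{5}{2} \approx 2.5$)
$h{\left(f,x \right)} = \sqrt{\frac{2}{5} + f}$ ($h{\left(f,x \right)} = \sqrt{f + \frac{1}{\frac{5}{2}}} = \sqrt{f + \frac{2}{5}} = \sqrt{\frac{2}{5} + f}$)
$\left(122 + \frac{1}{117 + 157}\right) h{\left(6,2 \right)} = \left(122 + \frac{1}{117 + 157}\right) \frac{\sqrt{10 + 25 \cdot 6}}{5} = \left(122 + \frac{1}{274}\right) \frac{\sqrt{10 + 150}}{5} = \left(122 + \frac{1}{274}\right) \frac{\sqrt{160}}{5} = \frac{33429 \frac{4 \sqrt{10}}{5}}{274} = \frac{66858 \sqrt{10}}{685}$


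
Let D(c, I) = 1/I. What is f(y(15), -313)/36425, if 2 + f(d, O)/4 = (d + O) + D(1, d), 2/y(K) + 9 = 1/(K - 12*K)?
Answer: -156786796/4465522875 ≈ -0.035111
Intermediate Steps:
y(K) = 2/(-9 - 1/(11*K)) (y(K) = 2/(-9 + 1/(K - 12*K)) = 2/(-9 + 1/(-11*K)) = 2/(-9 - 1/(11*K)))
f(d, O) = -8 + 4*O + 4*d + 4/d (f(d, O) = -8 + 4*((d + O) + 1/d) = -8 + 4*((O + d) + 1/d) = -8 + 4*(O + d + 1/d) = -8 + (4*O + 4*d + 4/d) = -8 + 4*O + 4*d + 4/d)
f(y(15), -313)/36425 = (4*(1 + (-22*15/(1 + 99*15))*(-2 - 313 - 22*15/(1 + 99*15)))/((-22*15/(1 + 99*15))))/36425 = (4*(1 + (-22*15/(1 + 1485))*(-2 - 313 - 22*15/(1 + 1485)))/((-22*15/(1 + 1485))))*(1/36425) = (4*(1 + (-22*15/1486)*(-2 - 313 - 22*15/1486))/((-22*15/1486)))*(1/36425) = (4*(1 + (-22*15*1/1486)*(-2 - 313 - 22*15*1/1486))/((-22*15*1/1486)))*(1/36425) = (4*(1 - 165*(-2 - 313 - 165/743)/743)/(-165/743))*(1/36425) = (4*(-743/165)*(1 - 165/743*(-234210/743)))*(1/36425) = (4*(-743/165)*(1 + 38644650/552049))*(1/36425) = (4*(-743/165)*(39196699/552049))*(1/36425) = -156786796/122595*1/36425 = -156786796/4465522875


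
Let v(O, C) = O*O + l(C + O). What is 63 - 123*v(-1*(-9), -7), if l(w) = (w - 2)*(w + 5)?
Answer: -9900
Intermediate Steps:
l(w) = (-2 + w)*(5 + w)
v(O, C) = -10 + O**2 + (C + O)**2 + 3*C + 3*O (v(O, C) = O*O + (-10 + (C + O)**2 + 3*(C + O)) = O**2 + (-10 + (C + O)**2 + (3*C + 3*O)) = O**2 + (-10 + (C + O)**2 + 3*C + 3*O) = -10 + O**2 + (C + O)**2 + 3*C + 3*O)
63 - 123*v(-1*(-9), -7) = 63 - 123*(-10 + (-1*(-9))**2 + (-7 - 1*(-9))**2 + 3*(-7) + 3*(-1*(-9))) = 63 - 123*(-10 + 9**2 + (-7 + 9)**2 - 21 + 3*9) = 63 - 123*(-10 + 81 + 2**2 - 21 + 27) = 63 - 123*(-10 + 81 + 4 - 21 + 27) = 63 - 123*81 = 63 - 9963 = -9900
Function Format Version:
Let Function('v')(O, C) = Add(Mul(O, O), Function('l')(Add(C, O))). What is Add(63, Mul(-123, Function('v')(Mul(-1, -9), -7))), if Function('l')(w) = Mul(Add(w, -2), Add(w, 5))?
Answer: -9900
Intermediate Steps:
Function('l')(w) = Mul(Add(-2, w), Add(5, w))
Function('v')(O, C) = Add(-10, Pow(O, 2), Pow(Add(C, O), 2), Mul(3, C), Mul(3, O)) (Function('v')(O, C) = Add(Mul(O, O), Add(-10, Pow(Add(C, O), 2), Mul(3, Add(C, O)))) = Add(Pow(O, 2), Add(-10, Pow(Add(C, O), 2), Add(Mul(3, C), Mul(3, O)))) = Add(Pow(O, 2), Add(-10, Pow(Add(C, O), 2), Mul(3, C), Mul(3, O))) = Add(-10, Pow(O, 2), Pow(Add(C, O), 2), Mul(3, C), Mul(3, O)))
Add(63, Mul(-123, Function('v')(Mul(-1, -9), -7))) = Add(63, Mul(-123, Add(-10, Pow(Mul(-1, -9), 2), Pow(Add(-7, Mul(-1, -9)), 2), Mul(3, -7), Mul(3, Mul(-1, -9))))) = Add(63, Mul(-123, Add(-10, Pow(9, 2), Pow(Add(-7, 9), 2), -21, Mul(3, 9)))) = Add(63, Mul(-123, Add(-10, 81, Pow(2, 2), -21, 27))) = Add(63, Mul(-123, Add(-10, 81, 4, -21, 27))) = Add(63, Mul(-123, 81)) = Add(63, -9963) = -9900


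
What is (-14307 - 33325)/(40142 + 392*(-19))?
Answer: -23816/16347 ≈ -1.4569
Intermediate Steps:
(-14307 - 33325)/(40142 + 392*(-19)) = -47632/(40142 - 7448) = -47632/32694 = -47632*1/32694 = -23816/16347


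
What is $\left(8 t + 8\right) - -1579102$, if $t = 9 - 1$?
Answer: $1579174$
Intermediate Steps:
$t = 8$
$\left(8 t + 8\right) - -1579102 = \left(8 \cdot 8 + 8\right) - -1579102 = \left(64 + 8\right) + 1579102 = 72 + 1579102 = 1579174$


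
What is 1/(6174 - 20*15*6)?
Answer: 1/4374 ≈ 0.00022862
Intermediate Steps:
1/(6174 - 20*15*6) = 1/(6174 - 300*6) = 1/(6174 - 1800) = 1/4374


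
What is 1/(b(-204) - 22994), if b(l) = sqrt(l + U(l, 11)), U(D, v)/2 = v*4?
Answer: -11497/264362076 - I*sqrt(29)/264362076 ≈ -4.349e-5 - 2.037e-8*I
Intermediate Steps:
U(D, v) = 8*v (U(D, v) = 2*(v*4) = 2*(4*v) = 8*v)
b(l) = sqrt(88 + l) (b(l) = sqrt(l + 8*11) = sqrt(l + 88) = sqrt(88 + l))
1/(b(-204) - 22994) = 1/(sqrt(88 - 204) - 22994) = 1/(sqrt(-116) - 22994) = 1/(2*I*sqrt(29) - 22994) = 1/(-22994 + 2*I*sqrt(29))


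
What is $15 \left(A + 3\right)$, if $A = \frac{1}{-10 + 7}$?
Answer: $40$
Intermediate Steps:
$A = - \frac{1}{3}$ ($A = \frac{1}{-3} = - \frac{1}{3} \approx -0.33333$)
$15 \left(A + 3\right) = 15 \left(- \frac{1}{3} + 3\right) = 15 \cdot \frac{8}{3} = 40$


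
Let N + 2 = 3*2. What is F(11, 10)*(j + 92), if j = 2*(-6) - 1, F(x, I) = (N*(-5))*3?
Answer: -4740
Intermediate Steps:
N = 4 (N = -2 + 3*2 = -2 + 6 = 4)
F(x, I) = -60 (F(x, I) = (4*(-5))*3 = -20*3 = -60)
j = -13 (j = -12 - 1 = -13)
F(11, 10)*(j + 92) = -60*(-13 + 92) = -60*79 = -4740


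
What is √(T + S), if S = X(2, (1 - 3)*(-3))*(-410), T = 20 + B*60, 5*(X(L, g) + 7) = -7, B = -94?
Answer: 8*I*√34 ≈ 46.648*I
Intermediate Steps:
X(L, g) = -42/5 (X(L, g) = -7 + (⅕)*(-7) = -7 - 7/5 = -42/5)
T = -5620 (T = 20 - 94*60 = 20 - 5640 = -5620)
S = 3444 (S = -42/5*(-410) = 3444)
√(T + S) = √(-5620 + 3444) = √(-2176) = 8*I*√34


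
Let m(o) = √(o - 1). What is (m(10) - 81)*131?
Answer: -10218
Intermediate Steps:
m(o) = √(-1 + o)
(m(10) - 81)*131 = (√(-1 + 10) - 81)*131 = (√9 - 81)*131 = (3 - 81)*131 = -78*131 = -10218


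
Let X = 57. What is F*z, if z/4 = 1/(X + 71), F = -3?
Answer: -3/32 ≈ -0.093750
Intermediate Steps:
z = 1/32 (z = 4/(57 + 71) = 4/128 = 4*(1/128) = 1/32 ≈ 0.031250)
F*z = -3*1/32 = -3/32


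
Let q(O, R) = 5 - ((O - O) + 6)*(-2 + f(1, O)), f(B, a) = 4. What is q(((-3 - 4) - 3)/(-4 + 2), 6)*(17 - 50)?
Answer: 231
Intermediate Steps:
q(O, R) = -7 (q(O, R) = 5 - ((O - O) + 6)*(-2 + 4) = 5 - (0 + 6)*2 = 5 - 6*2 = 5 - 1*12 = 5 - 12 = -7)
q(((-3 - 4) - 3)/(-4 + 2), 6)*(17 - 50) = -7*(17 - 50) = -7*(-33) = 231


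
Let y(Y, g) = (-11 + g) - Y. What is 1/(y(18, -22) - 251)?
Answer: -1/302 ≈ -0.0033113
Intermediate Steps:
y(Y, g) = -11 + g - Y
1/(y(18, -22) - 251) = 1/((-11 - 22 - 1*18) - 251) = 1/((-11 - 22 - 18) - 251) = 1/(-51 - 251) = 1/(-302) = -1/302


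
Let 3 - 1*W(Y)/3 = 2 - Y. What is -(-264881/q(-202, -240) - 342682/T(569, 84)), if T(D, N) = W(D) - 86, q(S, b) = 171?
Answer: 244382683/138852 ≈ 1760.0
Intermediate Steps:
W(Y) = 3 + 3*Y (W(Y) = 9 - 3*(2 - Y) = 9 + (-6 + 3*Y) = 3 + 3*Y)
T(D, N) = -83 + 3*D (T(D, N) = (3 + 3*D) - 86 = -83 + 3*D)
-(-264881/q(-202, -240) - 342682/T(569, 84)) = -(-264881/171 - 342682/(-83 + 3*569)) = -(-264881*1/171 - 342682/(-83 + 1707)) = -(-264881/171 - 342682/1624) = -(-264881/171 - 342682*1/1624) = -(-264881/171 - 171341/812) = -1*(-244382683/138852) = 244382683/138852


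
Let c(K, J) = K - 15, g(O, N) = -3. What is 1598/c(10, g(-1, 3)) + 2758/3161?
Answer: -5037488/15805 ≈ -318.73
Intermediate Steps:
c(K, J) = -15 + K
1598/c(10, g(-1, 3)) + 2758/3161 = 1598/(-15 + 10) + 2758/3161 = 1598/(-5) + 2758*(1/3161) = 1598*(-⅕) + 2758/3161 = -1598/5 + 2758/3161 = -5037488/15805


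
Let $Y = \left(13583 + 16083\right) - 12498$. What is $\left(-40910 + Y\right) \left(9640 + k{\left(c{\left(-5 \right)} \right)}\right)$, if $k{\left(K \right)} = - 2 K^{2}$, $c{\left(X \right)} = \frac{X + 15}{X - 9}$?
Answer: $- \frac{11213584020}{49} \approx -2.2885 \cdot 10^{8}$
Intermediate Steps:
$Y = 17168$ ($Y = 29666 - 12498 = 17168$)
$c{\left(X \right)} = \frac{15 + X}{-9 + X}$
$\left(-40910 + Y\right) \left(9640 + k{\left(c{\left(-5 \right)} \right)}\right) = \left(-40910 + 17168\right) \left(9640 - 2 \left(\frac{15 - 5}{-9 - 5}\right)^{2}\right) = - 23742 \left(9640 - 2 \left(\frac{1}{-14} \cdot 10\right)^{2}\right) = - 23742 \left(9640 - 2 \left(\left(- \frac{1}{14}\right) 10\right)^{2}\right) = - 23742 \left(9640 - 2 \left(- \frac{5}{7}\right)^{2}\right) = - 23742 \left(9640 - \frac{50}{49}\right) = \left(-23742\right) \frac{472310}{49} = - \frac{11213584020}{49}$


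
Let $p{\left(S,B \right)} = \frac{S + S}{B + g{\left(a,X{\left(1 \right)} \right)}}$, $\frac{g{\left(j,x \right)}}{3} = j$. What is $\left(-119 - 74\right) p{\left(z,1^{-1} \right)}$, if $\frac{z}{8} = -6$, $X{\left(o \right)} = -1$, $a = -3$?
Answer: $-2316$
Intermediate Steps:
$z = -48$ ($z = 8 \left(-6\right) = -48$)
$g{\left(j,x \right)} = 3 j$
$p{\left(S,B \right)} = \frac{2 S}{-9 + B}$ ($p{\left(S,B \right)} = \frac{S + S}{B + 3 \left(-3\right)} = \frac{2 S}{B - 9} = \frac{2 S}{-9 + B}$)
$\left(-119 - 74\right) p{\left(z,1^{-1} \right)} = \left(-119 - 74\right) 2 \left(-48\right) \frac{1}{-9 + 1^{-1}} = - 193 \cdot 2 \left(-48\right) \frac{1}{-9 + 1} = - 193 \cdot 2 \left(-48\right) \frac{1}{-8} = - 193 \cdot 2 \left(-48\right) \left(- \frac{1}{8}\right) = \left(-193\right) 12 = -2316$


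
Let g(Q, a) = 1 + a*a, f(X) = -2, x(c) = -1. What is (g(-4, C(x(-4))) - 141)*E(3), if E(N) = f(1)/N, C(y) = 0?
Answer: 280/3 ≈ 93.333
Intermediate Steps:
g(Q, a) = 1 + a**2
E(N) = -2/N
(g(-4, C(x(-4))) - 141)*E(3) = ((1 + 0**2) - 141)*(-2/3) = ((1 + 0) - 141)*(-2*1/3) = (1 - 141)*(-2/3) = -140*(-2/3) = 280/3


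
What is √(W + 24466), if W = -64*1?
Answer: 7*√498 ≈ 156.21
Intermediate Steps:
W = -64
√(W + 24466) = √(-64 + 24466) = √24402 = 7*√498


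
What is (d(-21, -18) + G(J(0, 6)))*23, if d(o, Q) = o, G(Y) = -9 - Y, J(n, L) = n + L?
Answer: -828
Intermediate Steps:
J(n, L) = L + n
(d(-21, -18) + G(J(0, 6)))*23 = (-21 + (-9 - (6 + 0)))*23 = (-21 + (-9 - 1*6))*23 = (-21 + (-9 - 6))*23 = (-21 - 15)*23 = -36*23 = -828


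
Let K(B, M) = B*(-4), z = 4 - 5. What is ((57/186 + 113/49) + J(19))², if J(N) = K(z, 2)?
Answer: 403567921/9229444 ≈ 43.726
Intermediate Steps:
z = -1
K(B, M) = -4*B
J(N) = 4 (J(N) = -4*(-1) = 4)
((57/186 + 113/49) + J(19))² = ((57/186 + 113/49) + 4)² = ((57*(1/186) + 113*(1/49)) + 4)² = ((19/62 + 113/49) + 4)² = (7937/3038 + 4)² = (20089/3038)² = 403567921/9229444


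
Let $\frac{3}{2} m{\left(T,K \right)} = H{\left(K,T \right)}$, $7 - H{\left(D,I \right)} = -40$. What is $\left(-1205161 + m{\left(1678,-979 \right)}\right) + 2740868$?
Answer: $\frac{4607215}{3} \approx 1.5357 \cdot 10^{6}$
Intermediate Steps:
$H{\left(D,I \right)} = 47$ ($H{\left(D,I \right)} = 7 - -40 = 7 + 40 = 47$)
$m{\left(T,K \right)} = \frac{94}{3}$ ($m{\left(T,K \right)} = \frac{2}{3} \cdot 47 = \frac{94}{3}$)
$\left(-1205161 + m{\left(1678,-979 \right)}\right) + 2740868 = \left(-1205161 + \frac{94}{3}\right) + 2740868 = - \frac{3615389}{3} + 2740868 = \frac{4607215}{3}$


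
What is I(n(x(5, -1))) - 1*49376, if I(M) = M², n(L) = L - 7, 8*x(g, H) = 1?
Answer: -3157039/64 ≈ -49329.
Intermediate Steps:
x(g, H) = ⅛ (x(g, H) = (⅛)*1 = ⅛)
n(L) = -7 + L
I(n(x(5, -1))) - 1*49376 = (-7 + ⅛)² - 1*49376 = (-55/8)² - 49376 = 3025/64 - 49376 = -3157039/64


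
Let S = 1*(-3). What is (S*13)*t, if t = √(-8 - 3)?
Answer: -39*I*√11 ≈ -129.35*I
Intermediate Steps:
t = I*√11 (t = √(-11) = I*√11 ≈ 3.3166*I)
S = -3
(S*13)*t = (-3*13)*(I*√11) = -39*I*√11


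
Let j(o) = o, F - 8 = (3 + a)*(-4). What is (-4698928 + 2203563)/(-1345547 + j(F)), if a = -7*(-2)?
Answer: 2495365/1345607 ≈ 1.8545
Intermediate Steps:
a = 14
F = -60 (F = 8 + (3 + 14)*(-4) = 8 + 17*(-4) = 8 - 68 = -60)
(-4698928 + 2203563)/(-1345547 + j(F)) = (-4698928 + 2203563)/(-1345547 - 60) = -2495365/(-1345607) = -2495365*(-1/1345607) = 2495365/1345607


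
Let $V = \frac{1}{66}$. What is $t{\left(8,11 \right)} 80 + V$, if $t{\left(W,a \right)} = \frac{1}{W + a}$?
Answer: $\frac{5299}{1254} \approx 4.2257$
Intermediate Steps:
$V = \frac{1}{66} \approx 0.015152$
$t{\left(8,11 \right)} 80 + V = \frac{1}{8 + 11} \cdot 80 + \frac{1}{66} = \frac{1}{19} \cdot 80 + \frac{1}{66} = \frac{80}{19} + \frac{1}{66} = \frac{5299}{1254}$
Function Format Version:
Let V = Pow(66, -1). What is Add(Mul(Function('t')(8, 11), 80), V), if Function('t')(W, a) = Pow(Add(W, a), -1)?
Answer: Rational(5299, 1254) ≈ 4.2257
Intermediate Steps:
V = Rational(1, 66) ≈ 0.015152
Add(Mul(Function('t')(8, 11), 80), V) = Add(Mul(Pow(Add(8, 11), -1), 80), Rational(1, 66)) = Add(Mul(Pow(19, -1), 80), Rational(1, 66)) = Add(Mul(Rational(1, 19), 80), Rational(1, 66)) = Add(Rational(80, 19), Rational(1, 66)) = Rational(5299, 1254)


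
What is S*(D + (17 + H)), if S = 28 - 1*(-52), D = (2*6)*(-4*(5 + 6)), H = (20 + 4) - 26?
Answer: -41040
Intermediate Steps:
H = -2 (H = 24 - 26 = -2)
D = -528 (D = 12*(-4*11) = 12*(-44) = -528)
S = 80 (S = 28 + 52 = 80)
S*(D + (17 + H)) = 80*(-528 + (17 - 2)) = 80*(-528 + 15) = 80*(-513) = -41040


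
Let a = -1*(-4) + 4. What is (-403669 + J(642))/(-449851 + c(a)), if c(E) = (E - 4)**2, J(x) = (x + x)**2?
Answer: -1244987/449835 ≈ -2.7677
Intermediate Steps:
J(x) = 4*x**2 (J(x) = (2*x)**2 = 4*x**2)
a = 8 (a = 4 + 4 = 8)
c(E) = (-4 + E)**2
(-403669 + J(642))/(-449851 + c(a)) = (-403669 + 4*642**2)/(-449851 + (-4 + 8)**2) = (-403669 + 4*412164)/(-449851 + 4**2) = (-403669 + 1648656)/(-449851 + 16) = 1244987/(-449835) = 1244987*(-1/449835) = -1244987/449835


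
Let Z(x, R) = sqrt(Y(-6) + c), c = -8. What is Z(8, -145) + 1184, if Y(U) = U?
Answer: 1184 + I*sqrt(14) ≈ 1184.0 + 3.7417*I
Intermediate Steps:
Z(x, R) = I*sqrt(14) (Z(x, R) = sqrt(-6 - 8) = sqrt(-14) = I*sqrt(14))
Z(8, -145) + 1184 = I*sqrt(14) + 1184 = 1184 + I*sqrt(14)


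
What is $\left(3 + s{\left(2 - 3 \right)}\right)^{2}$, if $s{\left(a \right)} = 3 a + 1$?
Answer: $1$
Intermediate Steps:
$s{\left(a \right)} = 1 + 3 a$
$\left(3 + s{\left(2 - 3 \right)}\right)^{2} = \left(3 + \left(1 + 3 \left(2 - 3\right)\right)\right)^{2} = \left(3 + \left(1 + 3 \left(-1\right)\right)\right)^{2} = \left(3 + \left(1 - 3\right)\right)^{2} = \left(3 - 2\right)^{2} = 1^{2} = 1$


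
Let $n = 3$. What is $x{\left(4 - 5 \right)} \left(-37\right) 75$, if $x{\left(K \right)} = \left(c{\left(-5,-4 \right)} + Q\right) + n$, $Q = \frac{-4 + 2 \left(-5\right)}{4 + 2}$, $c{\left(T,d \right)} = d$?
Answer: $9250$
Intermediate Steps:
$Q = - \frac{7}{3}$ ($Q = \frac{-4 - 10}{6} = \left(-14\right) \frac{1}{6} = - \frac{7}{3} \approx -2.3333$)
$x{\left(K \right)} = - \frac{10}{3}$ ($x{\left(K \right)} = \left(-4 - \frac{7}{3}\right) + 3 = - \frac{19}{3} + 3 = - \frac{10}{3}$)
$x{\left(4 - 5 \right)} \left(-37\right) 75 = \left(- \frac{10}{3}\right) \left(-37\right) 75 = \frac{370}{3} \cdot 75 = 9250$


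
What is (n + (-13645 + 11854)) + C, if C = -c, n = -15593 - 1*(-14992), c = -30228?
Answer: 27836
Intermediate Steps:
n = -601 (n = -15593 + 14992 = -601)
C = 30228 (C = -1*(-30228) = 30228)
(n + (-13645 + 11854)) + C = (-601 + (-13645 + 11854)) + 30228 = (-601 - 1791) + 30228 = -2392 + 30228 = 27836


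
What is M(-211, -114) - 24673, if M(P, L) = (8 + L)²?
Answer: -13437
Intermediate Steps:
M(-211, -114) - 24673 = (8 - 114)² - 24673 = (-106)² - 24673 = 11236 - 24673 = -13437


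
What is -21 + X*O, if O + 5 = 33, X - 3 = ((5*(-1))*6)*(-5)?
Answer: 4263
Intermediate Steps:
X = 153 (X = 3 + ((5*(-1))*6)*(-5) = 3 - 5*6*(-5) = 3 - 30*(-5) = 3 + 150 = 153)
O = 28 (O = -5 + 33 = 28)
-21 + X*O = -21 + 153*28 = -21 + 4284 = 4263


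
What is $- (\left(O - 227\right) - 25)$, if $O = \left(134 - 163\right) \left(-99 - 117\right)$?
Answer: $-6012$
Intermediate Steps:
$O = 6264$ ($O = \left(-29\right) \left(-216\right) = 6264$)
$- (\left(O - 227\right) - 25) = - (\left(6264 - 227\right) - 25) = - (6037 - 25) = \left(-1\right) 6012 = -6012$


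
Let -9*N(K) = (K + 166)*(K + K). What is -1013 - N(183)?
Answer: 39539/3 ≈ 13180.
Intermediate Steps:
N(K) = -2*K*(166 + K)/9 (N(K) = -(K + 166)*(K + K)/9 = -(166 + K)*2*K/9 = -2*K*(166 + K)/9)
-1013 - N(183) = -1013 - (-2)*183*(166 + 183)/9 = -1013 - (-2)*183*349/9 = -1013 - 1*(-42578/3) = -1013 + 42578/3 = 39539/3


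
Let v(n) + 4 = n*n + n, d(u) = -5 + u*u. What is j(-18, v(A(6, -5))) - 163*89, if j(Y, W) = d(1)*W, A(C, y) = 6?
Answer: -14659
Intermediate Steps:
d(u) = -5 + u**2
v(n) = -4 + n + n**2 (v(n) = -4 + (n*n + n) = -4 + (n**2 + n) = -4 + (n + n**2) = -4 + n + n**2)
j(Y, W) = -4*W (j(Y, W) = (-5 + 1**2)*W = (-5 + 1)*W = -4*W)
j(-18, v(A(6, -5))) - 163*89 = -4*(-4 + 6 + 6**2) - 163*89 = -4*(-4 + 6 + 36) - 14507 = -4*38 - 14507 = -152 - 14507 = -14659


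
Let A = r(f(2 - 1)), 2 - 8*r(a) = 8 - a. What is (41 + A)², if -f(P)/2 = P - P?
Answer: 25921/16 ≈ 1620.1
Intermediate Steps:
f(P) = 0 (f(P) = -2*(P - P) = -2*0 = 0)
r(a) = -¾ + a/8 (r(a) = ¼ - (8 - a)/8 = ¼ + (-1 + a/8) = -¾ + a/8)
A = -¾ (A = -¾ + (⅛)*0 = -¾ + 0 = -¾ ≈ -0.75000)
(41 + A)² = (41 - ¾)² = (161/4)² = 25921/16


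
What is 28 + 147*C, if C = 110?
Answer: 16198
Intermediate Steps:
28 + 147*C = 28 + 147*110 = 28 + 16170 = 16198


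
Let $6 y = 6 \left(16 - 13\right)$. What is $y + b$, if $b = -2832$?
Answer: $-2829$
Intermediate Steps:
$y = 3$ ($y = \frac{6 \left(16 - 13\right)}{6} = \frac{6 \cdot 3}{6} = \frac{1}{6} \cdot 18 = 3$)
$y + b = 3 - 2832 = -2829$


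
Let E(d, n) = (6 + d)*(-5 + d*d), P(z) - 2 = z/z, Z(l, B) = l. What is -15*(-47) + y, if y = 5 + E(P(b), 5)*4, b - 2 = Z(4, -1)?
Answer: 854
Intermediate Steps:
b = 6 (b = 2 + 4 = 6)
P(z) = 3 (P(z) = 2 + z/z = 2 + 1 = 3)
E(d, n) = (-5 + d²)*(6 + d) (E(d, n) = (6 + d)*(-5 + d²) = (-5 + d²)*(6 + d))
y = 149 (y = 5 + (-30 + 3³ - 5*3 + 6*3²)*4 = 5 + (-30 + 27 - 15 + 6*9)*4 = 5 + (-30 + 27 - 15 + 54)*4 = 5 + 36*4 = 5 + 144 = 149)
-15*(-47) + y = -15*(-47) + 149 = 705 + 149 = 854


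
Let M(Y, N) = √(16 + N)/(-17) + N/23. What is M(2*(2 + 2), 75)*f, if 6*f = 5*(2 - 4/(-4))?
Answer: 375/46 - 5*√91/34 ≈ 6.7493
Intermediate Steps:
M(Y, N) = -√(16 + N)/17 + N/23 (M(Y, N) = √(16 + N)*(-1/17) + N*(1/23) = -√(16 + N)/17 + N/23)
f = 5/2 (f = (5*(2 - 4/(-4)))/6 = (5*(2 - 4*(-¼)))/6 = (5*(2 + 1))/6 = (5*3)/6 = (⅙)*15 = 5/2 ≈ 2.5000)
M(2*(2 + 2), 75)*f = (-√(16 + 75)/17 + (1/23)*75)*(5/2) = (-√91/17 + 75/23)*(5/2) = (75/23 - √91/17)*(5/2) = 375/46 - 5*√91/34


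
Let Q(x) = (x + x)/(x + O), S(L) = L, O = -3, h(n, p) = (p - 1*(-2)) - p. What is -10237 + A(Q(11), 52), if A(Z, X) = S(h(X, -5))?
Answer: -10235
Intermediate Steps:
h(n, p) = 2 (h(n, p) = (p + 2) - p = (2 + p) - p = 2)
Q(x) = 2*x/(-3 + x) (Q(x) = (x + x)/(x - 3) = (2*x)/(-3 + x) = 2*x/(-3 + x))
A(Z, X) = 2
-10237 + A(Q(11), 52) = -10237 + 2 = -10235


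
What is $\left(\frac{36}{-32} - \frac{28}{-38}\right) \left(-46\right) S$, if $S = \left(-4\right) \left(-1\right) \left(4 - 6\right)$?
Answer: $- \frac{2714}{19} \approx -142.84$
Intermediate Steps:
$S = -8$ ($S = 4 \left(4 - 6\right) = 4 \left(-2\right) = -8$)
$\left(\frac{36}{-32} - \frac{28}{-38}\right) \left(-46\right) S = \left(\frac{36}{-32} - \frac{28}{-38}\right) \left(-46\right) \left(-8\right) = \left(36 \left(- \frac{1}{32}\right) - - \frac{14}{19}\right) \left(-46\right) \left(-8\right) = \left(- \frac{9}{8} + \frac{14}{19}\right) \left(-46\right) \left(-8\right) = \left(- \frac{59}{152}\right) \left(-46\right) \left(-8\right) = \frac{1357}{76} \left(-8\right) = - \frac{2714}{19}$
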